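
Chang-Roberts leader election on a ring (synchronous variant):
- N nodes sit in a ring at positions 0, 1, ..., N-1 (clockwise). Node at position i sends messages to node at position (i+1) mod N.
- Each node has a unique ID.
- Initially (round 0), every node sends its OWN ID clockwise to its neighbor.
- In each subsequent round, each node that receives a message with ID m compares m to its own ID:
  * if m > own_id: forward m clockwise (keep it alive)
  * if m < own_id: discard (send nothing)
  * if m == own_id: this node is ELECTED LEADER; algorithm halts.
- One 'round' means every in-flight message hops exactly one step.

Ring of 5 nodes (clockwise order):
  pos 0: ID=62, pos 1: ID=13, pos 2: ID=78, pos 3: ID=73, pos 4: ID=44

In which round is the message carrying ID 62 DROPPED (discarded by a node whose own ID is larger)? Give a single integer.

Round 1: pos1(id13) recv 62: fwd; pos2(id78) recv 13: drop; pos3(id73) recv 78: fwd; pos4(id44) recv 73: fwd; pos0(id62) recv 44: drop
Round 2: pos2(id78) recv 62: drop; pos4(id44) recv 78: fwd; pos0(id62) recv 73: fwd
Round 3: pos0(id62) recv 78: fwd; pos1(id13) recv 73: fwd
Round 4: pos1(id13) recv 78: fwd; pos2(id78) recv 73: drop
Round 5: pos2(id78) recv 78: ELECTED
Message ID 62 originates at pos 0; dropped at pos 2 in round 2

Answer: 2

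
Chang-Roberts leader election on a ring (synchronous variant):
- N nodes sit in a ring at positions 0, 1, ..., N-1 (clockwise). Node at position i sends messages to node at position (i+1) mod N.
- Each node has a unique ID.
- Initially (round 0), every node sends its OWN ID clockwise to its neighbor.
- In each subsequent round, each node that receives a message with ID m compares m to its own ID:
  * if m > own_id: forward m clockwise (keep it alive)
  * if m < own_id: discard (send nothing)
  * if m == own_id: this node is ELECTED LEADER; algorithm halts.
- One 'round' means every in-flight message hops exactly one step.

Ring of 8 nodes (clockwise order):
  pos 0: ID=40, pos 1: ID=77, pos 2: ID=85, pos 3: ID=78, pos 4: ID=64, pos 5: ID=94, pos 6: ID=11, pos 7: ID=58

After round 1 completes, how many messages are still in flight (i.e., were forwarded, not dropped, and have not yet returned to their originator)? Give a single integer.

Round 1: pos1(id77) recv 40: drop; pos2(id85) recv 77: drop; pos3(id78) recv 85: fwd; pos4(id64) recv 78: fwd; pos5(id94) recv 64: drop; pos6(id11) recv 94: fwd; pos7(id58) recv 11: drop; pos0(id40) recv 58: fwd
After round 1: 4 messages still in flight

Answer: 4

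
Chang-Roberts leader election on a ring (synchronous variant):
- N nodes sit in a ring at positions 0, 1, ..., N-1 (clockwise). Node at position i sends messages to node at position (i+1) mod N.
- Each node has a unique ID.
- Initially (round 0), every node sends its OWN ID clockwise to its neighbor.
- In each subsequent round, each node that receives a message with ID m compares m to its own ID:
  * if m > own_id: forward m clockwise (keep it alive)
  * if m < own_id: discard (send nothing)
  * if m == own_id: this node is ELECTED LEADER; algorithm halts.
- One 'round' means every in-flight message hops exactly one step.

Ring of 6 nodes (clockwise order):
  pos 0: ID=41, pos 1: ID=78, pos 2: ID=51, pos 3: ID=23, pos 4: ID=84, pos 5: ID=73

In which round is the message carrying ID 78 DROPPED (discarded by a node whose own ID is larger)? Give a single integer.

Answer: 3

Derivation:
Round 1: pos1(id78) recv 41: drop; pos2(id51) recv 78: fwd; pos3(id23) recv 51: fwd; pos4(id84) recv 23: drop; pos5(id73) recv 84: fwd; pos0(id41) recv 73: fwd
Round 2: pos3(id23) recv 78: fwd; pos4(id84) recv 51: drop; pos0(id41) recv 84: fwd; pos1(id78) recv 73: drop
Round 3: pos4(id84) recv 78: drop; pos1(id78) recv 84: fwd
Round 4: pos2(id51) recv 84: fwd
Round 5: pos3(id23) recv 84: fwd
Round 6: pos4(id84) recv 84: ELECTED
Message ID 78 originates at pos 1; dropped at pos 4 in round 3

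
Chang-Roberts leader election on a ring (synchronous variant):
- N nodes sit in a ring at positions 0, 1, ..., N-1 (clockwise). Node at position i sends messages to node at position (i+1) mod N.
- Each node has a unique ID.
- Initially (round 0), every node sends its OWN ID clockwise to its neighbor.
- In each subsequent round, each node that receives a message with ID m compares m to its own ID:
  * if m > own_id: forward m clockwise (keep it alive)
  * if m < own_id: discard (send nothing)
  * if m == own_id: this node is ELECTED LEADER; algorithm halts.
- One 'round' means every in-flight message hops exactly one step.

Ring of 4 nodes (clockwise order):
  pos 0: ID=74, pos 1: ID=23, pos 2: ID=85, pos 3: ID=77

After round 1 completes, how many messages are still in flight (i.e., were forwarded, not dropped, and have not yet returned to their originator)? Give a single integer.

Answer: 3

Derivation:
Round 1: pos1(id23) recv 74: fwd; pos2(id85) recv 23: drop; pos3(id77) recv 85: fwd; pos0(id74) recv 77: fwd
After round 1: 3 messages still in flight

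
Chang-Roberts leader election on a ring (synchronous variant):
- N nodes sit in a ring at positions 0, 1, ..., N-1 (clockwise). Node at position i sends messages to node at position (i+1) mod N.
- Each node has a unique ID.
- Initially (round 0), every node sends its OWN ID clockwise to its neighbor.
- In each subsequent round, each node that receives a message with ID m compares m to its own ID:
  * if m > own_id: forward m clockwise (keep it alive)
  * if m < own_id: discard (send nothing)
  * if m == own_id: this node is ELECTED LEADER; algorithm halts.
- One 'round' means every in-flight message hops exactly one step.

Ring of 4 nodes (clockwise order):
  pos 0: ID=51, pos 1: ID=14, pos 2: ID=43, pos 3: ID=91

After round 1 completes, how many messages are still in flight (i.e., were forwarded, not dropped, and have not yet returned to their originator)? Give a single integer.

Round 1: pos1(id14) recv 51: fwd; pos2(id43) recv 14: drop; pos3(id91) recv 43: drop; pos0(id51) recv 91: fwd
After round 1: 2 messages still in flight

Answer: 2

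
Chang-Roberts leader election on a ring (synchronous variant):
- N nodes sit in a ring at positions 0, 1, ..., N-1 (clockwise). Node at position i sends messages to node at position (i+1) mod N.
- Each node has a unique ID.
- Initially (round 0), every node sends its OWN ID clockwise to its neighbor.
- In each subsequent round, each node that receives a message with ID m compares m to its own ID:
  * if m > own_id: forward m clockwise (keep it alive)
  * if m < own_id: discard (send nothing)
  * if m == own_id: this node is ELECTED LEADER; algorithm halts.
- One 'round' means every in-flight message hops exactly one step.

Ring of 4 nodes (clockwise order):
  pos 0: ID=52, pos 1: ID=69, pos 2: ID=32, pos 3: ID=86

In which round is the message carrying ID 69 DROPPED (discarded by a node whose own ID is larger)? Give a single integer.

Round 1: pos1(id69) recv 52: drop; pos2(id32) recv 69: fwd; pos3(id86) recv 32: drop; pos0(id52) recv 86: fwd
Round 2: pos3(id86) recv 69: drop; pos1(id69) recv 86: fwd
Round 3: pos2(id32) recv 86: fwd
Round 4: pos3(id86) recv 86: ELECTED
Message ID 69 originates at pos 1; dropped at pos 3 in round 2

Answer: 2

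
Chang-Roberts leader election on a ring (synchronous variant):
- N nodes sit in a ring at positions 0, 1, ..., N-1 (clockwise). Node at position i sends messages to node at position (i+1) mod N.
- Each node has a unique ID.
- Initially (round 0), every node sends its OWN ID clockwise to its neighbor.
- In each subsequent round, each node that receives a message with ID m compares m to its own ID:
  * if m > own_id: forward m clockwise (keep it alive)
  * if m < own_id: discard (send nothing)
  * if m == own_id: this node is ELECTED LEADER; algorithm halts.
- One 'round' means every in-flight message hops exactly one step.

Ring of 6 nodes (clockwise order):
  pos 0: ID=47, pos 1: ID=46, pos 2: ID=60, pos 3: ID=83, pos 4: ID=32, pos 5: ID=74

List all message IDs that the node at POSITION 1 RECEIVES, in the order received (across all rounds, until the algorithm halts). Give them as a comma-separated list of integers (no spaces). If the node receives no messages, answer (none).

Round 1: pos1(id46) recv 47: fwd; pos2(id60) recv 46: drop; pos3(id83) recv 60: drop; pos4(id32) recv 83: fwd; pos5(id74) recv 32: drop; pos0(id47) recv 74: fwd
Round 2: pos2(id60) recv 47: drop; pos5(id74) recv 83: fwd; pos1(id46) recv 74: fwd
Round 3: pos0(id47) recv 83: fwd; pos2(id60) recv 74: fwd
Round 4: pos1(id46) recv 83: fwd; pos3(id83) recv 74: drop
Round 5: pos2(id60) recv 83: fwd
Round 6: pos3(id83) recv 83: ELECTED

Answer: 47,74,83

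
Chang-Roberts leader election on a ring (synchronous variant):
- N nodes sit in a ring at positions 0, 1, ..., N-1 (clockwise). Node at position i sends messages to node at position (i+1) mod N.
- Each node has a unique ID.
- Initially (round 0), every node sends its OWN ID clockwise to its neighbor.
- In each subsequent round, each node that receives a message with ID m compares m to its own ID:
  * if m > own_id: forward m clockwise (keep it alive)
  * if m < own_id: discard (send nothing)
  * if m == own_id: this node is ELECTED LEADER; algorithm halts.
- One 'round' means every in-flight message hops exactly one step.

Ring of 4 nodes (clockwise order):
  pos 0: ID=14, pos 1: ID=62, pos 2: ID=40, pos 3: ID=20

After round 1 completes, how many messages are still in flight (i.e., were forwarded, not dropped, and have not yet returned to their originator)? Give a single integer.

Round 1: pos1(id62) recv 14: drop; pos2(id40) recv 62: fwd; pos3(id20) recv 40: fwd; pos0(id14) recv 20: fwd
After round 1: 3 messages still in flight

Answer: 3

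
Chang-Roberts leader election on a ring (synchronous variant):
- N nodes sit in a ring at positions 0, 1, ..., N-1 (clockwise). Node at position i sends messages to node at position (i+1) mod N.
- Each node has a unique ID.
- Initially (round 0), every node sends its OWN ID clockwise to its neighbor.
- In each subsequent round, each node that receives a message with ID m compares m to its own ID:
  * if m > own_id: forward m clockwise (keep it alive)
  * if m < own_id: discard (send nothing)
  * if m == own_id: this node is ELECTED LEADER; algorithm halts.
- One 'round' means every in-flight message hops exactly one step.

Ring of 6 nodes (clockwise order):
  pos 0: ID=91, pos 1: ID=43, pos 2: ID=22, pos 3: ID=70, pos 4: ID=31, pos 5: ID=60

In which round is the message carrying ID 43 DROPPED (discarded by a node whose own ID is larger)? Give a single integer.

Answer: 2

Derivation:
Round 1: pos1(id43) recv 91: fwd; pos2(id22) recv 43: fwd; pos3(id70) recv 22: drop; pos4(id31) recv 70: fwd; pos5(id60) recv 31: drop; pos0(id91) recv 60: drop
Round 2: pos2(id22) recv 91: fwd; pos3(id70) recv 43: drop; pos5(id60) recv 70: fwd
Round 3: pos3(id70) recv 91: fwd; pos0(id91) recv 70: drop
Round 4: pos4(id31) recv 91: fwd
Round 5: pos5(id60) recv 91: fwd
Round 6: pos0(id91) recv 91: ELECTED
Message ID 43 originates at pos 1; dropped at pos 3 in round 2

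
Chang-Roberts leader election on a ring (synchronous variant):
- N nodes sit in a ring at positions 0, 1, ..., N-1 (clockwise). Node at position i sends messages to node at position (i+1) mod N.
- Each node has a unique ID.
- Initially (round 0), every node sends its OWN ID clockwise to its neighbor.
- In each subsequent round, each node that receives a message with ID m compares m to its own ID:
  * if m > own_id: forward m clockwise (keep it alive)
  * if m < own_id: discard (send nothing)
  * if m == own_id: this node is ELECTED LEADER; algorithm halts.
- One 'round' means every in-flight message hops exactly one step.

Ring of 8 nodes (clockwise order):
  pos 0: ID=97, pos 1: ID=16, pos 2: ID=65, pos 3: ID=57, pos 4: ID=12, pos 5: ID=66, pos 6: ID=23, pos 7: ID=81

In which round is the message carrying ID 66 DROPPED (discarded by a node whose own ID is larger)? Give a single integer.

Round 1: pos1(id16) recv 97: fwd; pos2(id65) recv 16: drop; pos3(id57) recv 65: fwd; pos4(id12) recv 57: fwd; pos5(id66) recv 12: drop; pos6(id23) recv 66: fwd; pos7(id81) recv 23: drop; pos0(id97) recv 81: drop
Round 2: pos2(id65) recv 97: fwd; pos4(id12) recv 65: fwd; pos5(id66) recv 57: drop; pos7(id81) recv 66: drop
Round 3: pos3(id57) recv 97: fwd; pos5(id66) recv 65: drop
Round 4: pos4(id12) recv 97: fwd
Round 5: pos5(id66) recv 97: fwd
Round 6: pos6(id23) recv 97: fwd
Round 7: pos7(id81) recv 97: fwd
Round 8: pos0(id97) recv 97: ELECTED
Message ID 66 originates at pos 5; dropped at pos 7 in round 2

Answer: 2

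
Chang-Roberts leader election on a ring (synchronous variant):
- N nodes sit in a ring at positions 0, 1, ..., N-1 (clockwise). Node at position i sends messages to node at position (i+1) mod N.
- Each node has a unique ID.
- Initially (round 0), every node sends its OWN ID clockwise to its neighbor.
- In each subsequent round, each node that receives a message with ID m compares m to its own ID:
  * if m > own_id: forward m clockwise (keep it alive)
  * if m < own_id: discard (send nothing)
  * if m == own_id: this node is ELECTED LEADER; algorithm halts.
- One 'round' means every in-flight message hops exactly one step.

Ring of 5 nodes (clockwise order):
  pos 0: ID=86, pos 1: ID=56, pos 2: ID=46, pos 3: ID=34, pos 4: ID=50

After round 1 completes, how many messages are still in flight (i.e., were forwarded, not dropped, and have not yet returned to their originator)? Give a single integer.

Answer: 3

Derivation:
Round 1: pos1(id56) recv 86: fwd; pos2(id46) recv 56: fwd; pos3(id34) recv 46: fwd; pos4(id50) recv 34: drop; pos0(id86) recv 50: drop
After round 1: 3 messages still in flight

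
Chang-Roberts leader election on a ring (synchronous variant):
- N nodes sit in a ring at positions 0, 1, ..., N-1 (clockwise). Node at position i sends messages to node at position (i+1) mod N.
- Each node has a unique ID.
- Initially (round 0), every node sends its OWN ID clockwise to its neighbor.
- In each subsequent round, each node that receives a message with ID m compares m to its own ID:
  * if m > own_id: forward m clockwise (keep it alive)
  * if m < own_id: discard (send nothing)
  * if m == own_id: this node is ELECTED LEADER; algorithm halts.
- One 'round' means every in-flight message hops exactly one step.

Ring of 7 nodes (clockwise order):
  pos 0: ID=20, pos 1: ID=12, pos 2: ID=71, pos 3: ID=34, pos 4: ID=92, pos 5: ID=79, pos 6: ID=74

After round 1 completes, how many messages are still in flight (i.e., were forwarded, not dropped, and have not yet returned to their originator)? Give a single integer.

Answer: 5

Derivation:
Round 1: pos1(id12) recv 20: fwd; pos2(id71) recv 12: drop; pos3(id34) recv 71: fwd; pos4(id92) recv 34: drop; pos5(id79) recv 92: fwd; pos6(id74) recv 79: fwd; pos0(id20) recv 74: fwd
After round 1: 5 messages still in flight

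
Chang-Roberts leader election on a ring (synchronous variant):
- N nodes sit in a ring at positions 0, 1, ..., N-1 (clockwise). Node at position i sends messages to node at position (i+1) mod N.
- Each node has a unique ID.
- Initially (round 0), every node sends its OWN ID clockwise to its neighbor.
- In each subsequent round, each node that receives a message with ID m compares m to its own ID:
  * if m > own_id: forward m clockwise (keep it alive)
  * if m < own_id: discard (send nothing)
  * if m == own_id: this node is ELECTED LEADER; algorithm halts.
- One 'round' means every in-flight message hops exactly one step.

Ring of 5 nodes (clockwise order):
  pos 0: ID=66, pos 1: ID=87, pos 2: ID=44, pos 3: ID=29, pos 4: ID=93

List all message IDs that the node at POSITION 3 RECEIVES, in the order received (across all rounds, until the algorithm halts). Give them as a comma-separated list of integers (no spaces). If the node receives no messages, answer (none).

Round 1: pos1(id87) recv 66: drop; pos2(id44) recv 87: fwd; pos3(id29) recv 44: fwd; pos4(id93) recv 29: drop; pos0(id66) recv 93: fwd
Round 2: pos3(id29) recv 87: fwd; pos4(id93) recv 44: drop; pos1(id87) recv 93: fwd
Round 3: pos4(id93) recv 87: drop; pos2(id44) recv 93: fwd
Round 4: pos3(id29) recv 93: fwd
Round 5: pos4(id93) recv 93: ELECTED

Answer: 44,87,93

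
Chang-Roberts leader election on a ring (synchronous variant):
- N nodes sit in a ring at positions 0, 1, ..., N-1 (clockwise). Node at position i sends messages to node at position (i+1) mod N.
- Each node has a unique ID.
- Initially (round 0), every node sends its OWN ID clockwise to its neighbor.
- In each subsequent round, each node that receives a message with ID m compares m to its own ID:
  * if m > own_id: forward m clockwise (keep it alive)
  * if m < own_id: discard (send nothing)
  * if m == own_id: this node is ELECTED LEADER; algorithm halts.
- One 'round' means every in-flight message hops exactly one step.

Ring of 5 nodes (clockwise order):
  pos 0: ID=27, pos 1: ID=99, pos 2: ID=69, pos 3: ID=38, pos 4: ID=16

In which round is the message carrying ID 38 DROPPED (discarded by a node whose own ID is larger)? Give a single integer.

Answer: 3

Derivation:
Round 1: pos1(id99) recv 27: drop; pos2(id69) recv 99: fwd; pos3(id38) recv 69: fwd; pos4(id16) recv 38: fwd; pos0(id27) recv 16: drop
Round 2: pos3(id38) recv 99: fwd; pos4(id16) recv 69: fwd; pos0(id27) recv 38: fwd
Round 3: pos4(id16) recv 99: fwd; pos0(id27) recv 69: fwd; pos1(id99) recv 38: drop
Round 4: pos0(id27) recv 99: fwd; pos1(id99) recv 69: drop
Round 5: pos1(id99) recv 99: ELECTED
Message ID 38 originates at pos 3; dropped at pos 1 in round 3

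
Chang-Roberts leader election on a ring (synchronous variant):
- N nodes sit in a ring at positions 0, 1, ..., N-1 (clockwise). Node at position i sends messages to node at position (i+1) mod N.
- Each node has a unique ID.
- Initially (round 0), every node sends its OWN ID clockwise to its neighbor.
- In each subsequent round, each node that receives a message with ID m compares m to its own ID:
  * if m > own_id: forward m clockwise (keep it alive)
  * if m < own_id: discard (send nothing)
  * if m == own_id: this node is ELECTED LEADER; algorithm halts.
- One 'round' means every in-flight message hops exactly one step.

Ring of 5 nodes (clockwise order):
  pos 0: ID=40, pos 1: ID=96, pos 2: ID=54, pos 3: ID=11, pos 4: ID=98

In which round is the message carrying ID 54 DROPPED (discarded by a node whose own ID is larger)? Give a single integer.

Answer: 2

Derivation:
Round 1: pos1(id96) recv 40: drop; pos2(id54) recv 96: fwd; pos3(id11) recv 54: fwd; pos4(id98) recv 11: drop; pos0(id40) recv 98: fwd
Round 2: pos3(id11) recv 96: fwd; pos4(id98) recv 54: drop; pos1(id96) recv 98: fwd
Round 3: pos4(id98) recv 96: drop; pos2(id54) recv 98: fwd
Round 4: pos3(id11) recv 98: fwd
Round 5: pos4(id98) recv 98: ELECTED
Message ID 54 originates at pos 2; dropped at pos 4 in round 2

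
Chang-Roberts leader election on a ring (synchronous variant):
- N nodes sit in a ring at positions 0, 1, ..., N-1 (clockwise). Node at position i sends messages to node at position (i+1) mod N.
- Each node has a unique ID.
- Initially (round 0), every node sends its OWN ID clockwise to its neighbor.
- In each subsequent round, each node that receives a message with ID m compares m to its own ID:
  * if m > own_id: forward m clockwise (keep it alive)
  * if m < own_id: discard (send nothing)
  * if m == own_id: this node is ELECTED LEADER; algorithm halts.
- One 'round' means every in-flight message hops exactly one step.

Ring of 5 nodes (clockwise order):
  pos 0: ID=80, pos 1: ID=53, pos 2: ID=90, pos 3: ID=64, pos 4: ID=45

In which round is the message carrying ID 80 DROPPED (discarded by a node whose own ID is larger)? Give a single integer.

Round 1: pos1(id53) recv 80: fwd; pos2(id90) recv 53: drop; pos3(id64) recv 90: fwd; pos4(id45) recv 64: fwd; pos0(id80) recv 45: drop
Round 2: pos2(id90) recv 80: drop; pos4(id45) recv 90: fwd; pos0(id80) recv 64: drop
Round 3: pos0(id80) recv 90: fwd
Round 4: pos1(id53) recv 90: fwd
Round 5: pos2(id90) recv 90: ELECTED
Message ID 80 originates at pos 0; dropped at pos 2 in round 2

Answer: 2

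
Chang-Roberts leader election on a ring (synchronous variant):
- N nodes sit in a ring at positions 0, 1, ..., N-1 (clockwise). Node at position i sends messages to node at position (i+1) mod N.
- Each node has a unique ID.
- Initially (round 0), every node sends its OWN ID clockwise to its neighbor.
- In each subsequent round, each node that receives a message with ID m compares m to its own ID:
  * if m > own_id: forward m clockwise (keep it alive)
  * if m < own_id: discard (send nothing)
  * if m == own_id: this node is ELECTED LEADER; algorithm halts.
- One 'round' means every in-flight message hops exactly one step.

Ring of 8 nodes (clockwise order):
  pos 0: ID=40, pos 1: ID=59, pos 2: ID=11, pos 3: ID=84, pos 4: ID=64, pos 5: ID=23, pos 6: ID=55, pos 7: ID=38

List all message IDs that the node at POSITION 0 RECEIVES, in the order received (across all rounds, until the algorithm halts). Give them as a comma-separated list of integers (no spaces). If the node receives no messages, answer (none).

Round 1: pos1(id59) recv 40: drop; pos2(id11) recv 59: fwd; pos3(id84) recv 11: drop; pos4(id64) recv 84: fwd; pos5(id23) recv 64: fwd; pos6(id55) recv 23: drop; pos7(id38) recv 55: fwd; pos0(id40) recv 38: drop
Round 2: pos3(id84) recv 59: drop; pos5(id23) recv 84: fwd; pos6(id55) recv 64: fwd; pos0(id40) recv 55: fwd
Round 3: pos6(id55) recv 84: fwd; pos7(id38) recv 64: fwd; pos1(id59) recv 55: drop
Round 4: pos7(id38) recv 84: fwd; pos0(id40) recv 64: fwd
Round 5: pos0(id40) recv 84: fwd; pos1(id59) recv 64: fwd
Round 6: pos1(id59) recv 84: fwd; pos2(id11) recv 64: fwd
Round 7: pos2(id11) recv 84: fwd; pos3(id84) recv 64: drop
Round 8: pos3(id84) recv 84: ELECTED

Answer: 38,55,64,84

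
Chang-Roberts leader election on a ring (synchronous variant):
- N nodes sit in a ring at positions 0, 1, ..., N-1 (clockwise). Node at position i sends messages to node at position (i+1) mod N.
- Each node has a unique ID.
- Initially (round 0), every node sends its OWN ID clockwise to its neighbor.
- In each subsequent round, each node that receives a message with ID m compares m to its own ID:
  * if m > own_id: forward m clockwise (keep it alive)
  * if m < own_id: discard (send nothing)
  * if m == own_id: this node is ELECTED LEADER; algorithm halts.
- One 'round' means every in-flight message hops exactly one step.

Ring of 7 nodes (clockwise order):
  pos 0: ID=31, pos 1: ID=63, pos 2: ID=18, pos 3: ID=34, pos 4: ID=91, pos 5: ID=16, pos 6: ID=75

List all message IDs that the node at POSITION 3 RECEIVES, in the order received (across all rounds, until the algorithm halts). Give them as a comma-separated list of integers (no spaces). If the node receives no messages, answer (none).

Round 1: pos1(id63) recv 31: drop; pos2(id18) recv 63: fwd; pos3(id34) recv 18: drop; pos4(id91) recv 34: drop; pos5(id16) recv 91: fwd; pos6(id75) recv 16: drop; pos0(id31) recv 75: fwd
Round 2: pos3(id34) recv 63: fwd; pos6(id75) recv 91: fwd; pos1(id63) recv 75: fwd
Round 3: pos4(id91) recv 63: drop; pos0(id31) recv 91: fwd; pos2(id18) recv 75: fwd
Round 4: pos1(id63) recv 91: fwd; pos3(id34) recv 75: fwd
Round 5: pos2(id18) recv 91: fwd; pos4(id91) recv 75: drop
Round 6: pos3(id34) recv 91: fwd
Round 7: pos4(id91) recv 91: ELECTED

Answer: 18,63,75,91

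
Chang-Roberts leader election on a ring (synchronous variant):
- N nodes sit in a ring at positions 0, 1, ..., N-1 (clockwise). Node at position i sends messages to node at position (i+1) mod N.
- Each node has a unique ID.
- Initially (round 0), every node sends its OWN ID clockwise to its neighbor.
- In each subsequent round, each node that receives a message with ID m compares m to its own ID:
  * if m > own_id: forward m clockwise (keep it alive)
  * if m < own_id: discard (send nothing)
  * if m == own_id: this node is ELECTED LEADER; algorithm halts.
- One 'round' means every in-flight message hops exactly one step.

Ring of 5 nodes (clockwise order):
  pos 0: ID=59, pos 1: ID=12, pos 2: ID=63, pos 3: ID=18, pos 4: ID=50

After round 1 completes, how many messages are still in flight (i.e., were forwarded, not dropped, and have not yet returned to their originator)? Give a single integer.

Round 1: pos1(id12) recv 59: fwd; pos2(id63) recv 12: drop; pos3(id18) recv 63: fwd; pos4(id50) recv 18: drop; pos0(id59) recv 50: drop
After round 1: 2 messages still in flight

Answer: 2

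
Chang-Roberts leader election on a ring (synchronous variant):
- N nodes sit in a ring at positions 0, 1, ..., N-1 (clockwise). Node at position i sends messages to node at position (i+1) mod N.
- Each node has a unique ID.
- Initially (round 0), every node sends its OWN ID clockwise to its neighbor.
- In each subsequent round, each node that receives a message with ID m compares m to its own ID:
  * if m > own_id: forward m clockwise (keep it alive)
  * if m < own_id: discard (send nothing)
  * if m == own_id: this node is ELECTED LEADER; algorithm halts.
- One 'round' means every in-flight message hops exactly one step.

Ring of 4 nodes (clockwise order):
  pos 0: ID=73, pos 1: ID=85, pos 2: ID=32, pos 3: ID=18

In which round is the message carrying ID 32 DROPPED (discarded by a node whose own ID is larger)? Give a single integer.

Round 1: pos1(id85) recv 73: drop; pos2(id32) recv 85: fwd; pos3(id18) recv 32: fwd; pos0(id73) recv 18: drop
Round 2: pos3(id18) recv 85: fwd; pos0(id73) recv 32: drop
Round 3: pos0(id73) recv 85: fwd
Round 4: pos1(id85) recv 85: ELECTED
Message ID 32 originates at pos 2; dropped at pos 0 in round 2

Answer: 2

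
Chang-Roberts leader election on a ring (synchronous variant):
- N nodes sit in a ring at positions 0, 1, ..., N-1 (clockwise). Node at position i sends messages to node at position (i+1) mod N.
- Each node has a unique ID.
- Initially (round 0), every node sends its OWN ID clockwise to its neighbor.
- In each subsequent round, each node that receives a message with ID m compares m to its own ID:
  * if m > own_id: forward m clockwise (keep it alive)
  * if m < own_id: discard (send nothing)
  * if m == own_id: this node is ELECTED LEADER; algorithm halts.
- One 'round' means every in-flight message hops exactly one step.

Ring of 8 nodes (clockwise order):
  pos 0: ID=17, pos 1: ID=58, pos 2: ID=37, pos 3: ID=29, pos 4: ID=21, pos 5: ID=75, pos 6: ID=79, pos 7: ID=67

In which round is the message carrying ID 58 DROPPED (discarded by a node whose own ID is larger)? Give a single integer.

Round 1: pos1(id58) recv 17: drop; pos2(id37) recv 58: fwd; pos3(id29) recv 37: fwd; pos4(id21) recv 29: fwd; pos5(id75) recv 21: drop; pos6(id79) recv 75: drop; pos7(id67) recv 79: fwd; pos0(id17) recv 67: fwd
Round 2: pos3(id29) recv 58: fwd; pos4(id21) recv 37: fwd; pos5(id75) recv 29: drop; pos0(id17) recv 79: fwd; pos1(id58) recv 67: fwd
Round 3: pos4(id21) recv 58: fwd; pos5(id75) recv 37: drop; pos1(id58) recv 79: fwd; pos2(id37) recv 67: fwd
Round 4: pos5(id75) recv 58: drop; pos2(id37) recv 79: fwd; pos3(id29) recv 67: fwd
Round 5: pos3(id29) recv 79: fwd; pos4(id21) recv 67: fwd
Round 6: pos4(id21) recv 79: fwd; pos5(id75) recv 67: drop
Round 7: pos5(id75) recv 79: fwd
Round 8: pos6(id79) recv 79: ELECTED
Message ID 58 originates at pos 1; dropped at pos 5 in round 4

Answer: 4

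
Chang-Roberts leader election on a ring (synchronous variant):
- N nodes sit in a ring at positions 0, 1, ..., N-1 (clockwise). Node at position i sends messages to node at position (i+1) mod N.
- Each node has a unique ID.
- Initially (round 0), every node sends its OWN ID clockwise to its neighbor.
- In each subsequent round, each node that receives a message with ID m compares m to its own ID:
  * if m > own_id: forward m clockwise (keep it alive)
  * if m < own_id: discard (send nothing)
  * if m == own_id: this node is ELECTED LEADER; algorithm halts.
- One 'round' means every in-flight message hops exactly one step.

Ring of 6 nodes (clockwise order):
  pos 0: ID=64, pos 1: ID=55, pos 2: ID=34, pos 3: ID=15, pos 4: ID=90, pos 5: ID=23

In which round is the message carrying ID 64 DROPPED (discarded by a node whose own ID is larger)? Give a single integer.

Round 1: pos1(id55) recv 64: fwd; pos2(id34) recv 55: fwd; pos3(id15) recv 34: fwd; pos4(id90) recv 15: drop; pos5(id23) recv 90: fwd; pos0(id64) recv 23: drop
Round 2: pos2(id34) recv 64: fwd; pos3(id15) recv 55: fwd; pos4(id90) recv 34: drop; pos0(id64) recv 90: fwd
Round 3: pos3(id15) recv 64: fwd; pos4(id90) recv 55: drop; pos1(id55) recv 90: fwd
Round 4: pos4(id90) recv 64: drop; pos2(id34) recv 90: fwd
Round 5: pos3(id15) recv 90: fwd
Round 6: pos4(id90) recv 90: ELECTED
Message ID 64 originates at pos 0; dropped at pos 4 in round 4

Answer: 4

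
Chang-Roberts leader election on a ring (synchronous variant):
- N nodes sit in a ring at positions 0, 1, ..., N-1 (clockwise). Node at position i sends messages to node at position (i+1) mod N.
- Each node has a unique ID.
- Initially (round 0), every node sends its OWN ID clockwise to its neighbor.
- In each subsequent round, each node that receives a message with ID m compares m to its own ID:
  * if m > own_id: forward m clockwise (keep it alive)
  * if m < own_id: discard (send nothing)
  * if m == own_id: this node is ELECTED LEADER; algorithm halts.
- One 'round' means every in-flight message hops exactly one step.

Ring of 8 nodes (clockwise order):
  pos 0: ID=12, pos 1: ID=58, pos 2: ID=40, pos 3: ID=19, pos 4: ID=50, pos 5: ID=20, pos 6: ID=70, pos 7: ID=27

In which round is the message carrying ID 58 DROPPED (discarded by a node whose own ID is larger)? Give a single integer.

Round 1: pos1(id58) recv 12: drop; pos2(id40) recv 58: fwd; pos3(id19) recv 40: fwd; pos4(id50) recv 19: drop; pos5(id20) recv 50: fwd; pos6(id70) recv 20: drop; pos7(id27) recv 70: fwd; pos0(id12) recv 27: fwd
Round 2: pos3(id19) recv 58: fwd; pos4(id50) recv 40: drop; pos6(id70) recv 50: drop; pos0(id12) recv 70: fwd; pos1(id58) recv 27: drop
Round 3: pos4(id50) recv 58: fwd; pos1(id58) recv 70: fwd
Round 4: pos5(id20) recv 58: fwd; pos2(id40) recv 70: fwd
Round 5: pos6(id70) recv 58: drop; pos3(id19) recv 70: fwd
Round 6: pos4(id50) recv 70: fwd
Round 7: pos5(id20) recv 70: fwd
Round 8: pos6(id70) recv 70: ELECTED
Message ID 58 originates at pos 1; dropped at pos 6 in round 5

Answer: 5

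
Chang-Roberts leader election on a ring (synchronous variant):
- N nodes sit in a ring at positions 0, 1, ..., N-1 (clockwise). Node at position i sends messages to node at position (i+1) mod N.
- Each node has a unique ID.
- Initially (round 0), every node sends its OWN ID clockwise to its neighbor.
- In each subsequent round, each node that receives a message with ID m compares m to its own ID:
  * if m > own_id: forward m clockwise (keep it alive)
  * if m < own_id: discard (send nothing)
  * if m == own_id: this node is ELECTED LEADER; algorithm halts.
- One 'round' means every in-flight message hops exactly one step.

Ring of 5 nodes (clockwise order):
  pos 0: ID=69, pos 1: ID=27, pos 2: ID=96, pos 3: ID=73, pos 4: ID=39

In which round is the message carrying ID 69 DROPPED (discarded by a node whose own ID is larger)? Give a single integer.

Round 1: pos1(id27) recv 69: fwd; pos2(id96) recv 27: drop; pos3(id73) recv 96: fwd; pos4(id39) recv 73: fwd; pos0(id69) recv 39: drop
Round 2: pos2(id96) recv 69: drop; pos4(id39) recv 96: fwd; pos0(id69) recv 73: fwd
Round 3: pos0(id69) recv 96: fwd; pos1(id27) recv 73: fwd
Round 4: pos1(id27) recv 96: fwd; pos2(id96) recv 73: drop
Round 5: pos2(id96) recv 96: ELECTED
Message ID 69 originates at pos 0; dropped at pos 2 in round 2

Answer: 2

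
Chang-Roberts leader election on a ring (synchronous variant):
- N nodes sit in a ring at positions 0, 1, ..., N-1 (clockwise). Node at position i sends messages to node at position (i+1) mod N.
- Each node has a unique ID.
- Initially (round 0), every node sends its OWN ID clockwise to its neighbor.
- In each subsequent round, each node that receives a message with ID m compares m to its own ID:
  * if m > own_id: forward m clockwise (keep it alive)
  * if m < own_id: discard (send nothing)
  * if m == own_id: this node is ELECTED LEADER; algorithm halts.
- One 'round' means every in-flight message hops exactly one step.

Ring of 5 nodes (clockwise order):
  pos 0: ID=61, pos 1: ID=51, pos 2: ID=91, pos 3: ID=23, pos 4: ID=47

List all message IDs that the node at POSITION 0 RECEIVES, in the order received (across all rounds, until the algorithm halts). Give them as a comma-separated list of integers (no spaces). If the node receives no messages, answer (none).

Round 1: pos1(id51) recv 61: fwd; pos2(id91) recv 51: drop; pos3(id23) recv 91: fwd; pos4(id47) recv 23: drop; pos0(id61) recv 47: drop
Round 2: pos2(id91) recv 61: drop; pos4(id47) recv 91: fwd
Round 3: pos0(id61) recv 91: fwd
Round 4: pos1(id51) recv 91: fwd
Round 5: pos2(id91) recv 91: ELECTED

Answer: 47,91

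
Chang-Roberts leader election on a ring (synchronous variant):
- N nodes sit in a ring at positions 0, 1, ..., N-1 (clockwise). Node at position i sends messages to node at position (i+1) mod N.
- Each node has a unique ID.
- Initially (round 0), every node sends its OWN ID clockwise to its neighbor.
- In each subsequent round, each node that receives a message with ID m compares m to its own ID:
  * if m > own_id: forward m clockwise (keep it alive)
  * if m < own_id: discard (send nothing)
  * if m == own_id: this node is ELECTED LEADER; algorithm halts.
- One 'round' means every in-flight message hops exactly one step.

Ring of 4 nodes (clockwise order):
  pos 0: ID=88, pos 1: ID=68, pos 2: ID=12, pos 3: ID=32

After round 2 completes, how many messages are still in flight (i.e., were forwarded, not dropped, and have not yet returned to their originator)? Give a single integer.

Answer: 2

Derivation:
Round 1: pos1(id68) recv 88: fwd; pos2(id12) recv 68: fwd; pos3(id32) recv 12: drop; pos0(id88) recv 32: drop
Round 2: pos2(id12) recv 88: fwd; pos3(id32) recv 68: fwd
After round 2: 2 messages still in flight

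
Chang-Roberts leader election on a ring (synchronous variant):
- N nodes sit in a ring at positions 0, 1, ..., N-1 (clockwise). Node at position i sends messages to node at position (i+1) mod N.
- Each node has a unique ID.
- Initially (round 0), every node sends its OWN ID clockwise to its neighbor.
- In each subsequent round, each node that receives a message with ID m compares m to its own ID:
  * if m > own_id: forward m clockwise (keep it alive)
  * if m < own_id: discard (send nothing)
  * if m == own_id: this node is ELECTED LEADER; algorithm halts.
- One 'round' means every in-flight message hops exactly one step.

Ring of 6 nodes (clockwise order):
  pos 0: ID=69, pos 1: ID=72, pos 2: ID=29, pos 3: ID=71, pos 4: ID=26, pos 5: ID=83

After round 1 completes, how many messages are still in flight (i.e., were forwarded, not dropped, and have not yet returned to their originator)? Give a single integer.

Round 1: pos1(id72) recv 69: drop; pos2(id29) recv 72: fwd; pos3(id71) recv 29: drop; pos4(id26) recv 71: fwd; pos5(id83) recv 26: drop; pos0(id69) recv 83: fwd
After round 1: 3 messages still in flight

Answer: 3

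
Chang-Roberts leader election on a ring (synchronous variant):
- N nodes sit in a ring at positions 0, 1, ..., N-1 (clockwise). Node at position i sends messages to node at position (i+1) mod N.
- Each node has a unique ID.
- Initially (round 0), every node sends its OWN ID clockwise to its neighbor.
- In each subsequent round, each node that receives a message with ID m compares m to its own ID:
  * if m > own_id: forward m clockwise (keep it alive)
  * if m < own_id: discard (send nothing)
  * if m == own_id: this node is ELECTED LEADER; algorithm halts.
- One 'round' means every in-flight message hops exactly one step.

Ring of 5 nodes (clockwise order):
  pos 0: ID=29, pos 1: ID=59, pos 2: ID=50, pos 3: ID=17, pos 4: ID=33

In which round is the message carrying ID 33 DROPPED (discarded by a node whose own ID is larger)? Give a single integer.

Round 1: pos1(id59) recv 29: drop; pos2(id50) recv 59: fwd; pos3(id17) recv 50: fwd; pos4(id33) recv 17: drop; pos0(id29) recv 33: fwd
Round 2: pos3(id17) recv 59: fwd; pos4(id33) recv 50: fwd; pos1(id59) recv 33: drop
Round 3: pos4(id33) recv 59: fwd; pos0(id29) recv 50: fwd
Round 4: pos0(id29) recv 59: fwd; pos1(id59) recv 50: drop
Round 5: pos1(id59) recv 59: ELECTED
Message ID 33 originates at pos 4; dropped at pos 1 in round 2

Answer: 2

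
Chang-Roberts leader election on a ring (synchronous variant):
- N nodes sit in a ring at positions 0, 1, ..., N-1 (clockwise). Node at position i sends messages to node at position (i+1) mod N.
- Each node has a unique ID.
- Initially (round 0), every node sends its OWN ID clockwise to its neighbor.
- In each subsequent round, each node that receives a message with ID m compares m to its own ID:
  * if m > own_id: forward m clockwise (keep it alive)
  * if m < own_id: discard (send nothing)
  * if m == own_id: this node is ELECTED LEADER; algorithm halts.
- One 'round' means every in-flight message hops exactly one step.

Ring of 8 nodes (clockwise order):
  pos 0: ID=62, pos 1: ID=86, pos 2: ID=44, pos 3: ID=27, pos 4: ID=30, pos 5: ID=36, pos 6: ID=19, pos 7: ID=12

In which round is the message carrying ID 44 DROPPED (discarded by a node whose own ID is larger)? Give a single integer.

Answer: 6

Derivation:
Round 1: pos1(id86) recv 62: drop; pos2(id44) recv 86: fwd; pos3(id27) recv 44: fwd; pos4(id30) recv 27: drop; pos5(id36) recv 30: drop; pos6(id19) recv 36: fwd; pos7(id12) recv 19: fwd; pos0(id62) recv 12: drop
Round 2: pos3(id27) recv 86: fwd; pos4(id30) recv 44: fwd; pos7(id12) recv 36: fwd; pos0(id62) recv 19: drop
Round 3: pos4(id30) recv 86: fwd; pos5(id36) recv 44: fwd; pos0(id62) recv 36: drop
Round 4: pos5(id36) recv 86: fwd; pos6(id19) recv 44: fwd
Round 5: pos6(id19) recv 86: fwd; pos7(id12) recv 44: fwd
Round 6: pos7(id12) recv 86: fwd; pos0(id62) recv 44: drop
Round 7: pos0(id62) recv 86: fwd
Round 8: pos1(id86) recv 86: ELECTED
Message ID 44 originates at pos 2; dropped at pos 0 in round 6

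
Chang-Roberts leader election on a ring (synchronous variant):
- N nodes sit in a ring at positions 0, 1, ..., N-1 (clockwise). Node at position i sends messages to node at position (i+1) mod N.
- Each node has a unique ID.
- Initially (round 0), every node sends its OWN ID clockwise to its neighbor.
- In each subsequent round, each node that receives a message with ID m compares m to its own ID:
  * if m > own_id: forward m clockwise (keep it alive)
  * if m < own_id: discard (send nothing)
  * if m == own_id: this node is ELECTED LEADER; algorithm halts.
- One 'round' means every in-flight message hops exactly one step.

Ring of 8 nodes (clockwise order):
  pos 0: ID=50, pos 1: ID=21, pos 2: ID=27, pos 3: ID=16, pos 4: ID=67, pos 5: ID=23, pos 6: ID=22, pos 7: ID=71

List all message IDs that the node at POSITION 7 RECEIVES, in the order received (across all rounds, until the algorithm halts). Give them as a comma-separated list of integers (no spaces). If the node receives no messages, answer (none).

Round 1: pos1(id21) recv 50: fwd; pos2(id27) recv 21: drop; pos3(id16) recv 27: fwd; pos4(id67) recv 16: drop; pos5(id23) recv 67: fwd; pos6(id22) recv 23: fwd; pos7(id71) recv 22: drop; pos0(id50) recv 71: fwd
Round 2: pos2(id27) recv 50: fwd; pos4(id67) recv 27: drop; pos6(id22) recv 67: fwd; pos7(id71) recv 23: drop; pos1(id21) recv 71: fwd
Round 3: pos3(id16) recv 50: fwd; pos7(id71) recv 67: drop; pos2(id27) recv 71: fwd
Round 4: pos4(id67) recv 50: drop; pos3(id16) recv 71: fwd
Round 5: pos4(id67) recv 71: fwd
Round 6: pos5(id23) recv 71: fwd
Round 7: pos6(id22) recv 71: fwd
Round 8: pos7(id71) recv 71: ELECTED

Answer: 22,23,67,71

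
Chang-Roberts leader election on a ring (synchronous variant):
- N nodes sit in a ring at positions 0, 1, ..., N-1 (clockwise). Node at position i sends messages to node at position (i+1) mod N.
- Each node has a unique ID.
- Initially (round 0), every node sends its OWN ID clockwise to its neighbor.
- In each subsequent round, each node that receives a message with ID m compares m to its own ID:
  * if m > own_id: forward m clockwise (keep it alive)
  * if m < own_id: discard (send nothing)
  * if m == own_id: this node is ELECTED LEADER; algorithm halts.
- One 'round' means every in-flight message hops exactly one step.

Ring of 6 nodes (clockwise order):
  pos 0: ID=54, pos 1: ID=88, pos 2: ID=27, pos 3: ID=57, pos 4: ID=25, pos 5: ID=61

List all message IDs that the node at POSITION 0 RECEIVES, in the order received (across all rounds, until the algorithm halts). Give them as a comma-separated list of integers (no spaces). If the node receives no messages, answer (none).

Answer: 61,88

Derivation:
Round 1: pos1(id88) recv 54: drop; pos2(id27) recv 88: fwd; pos3(id57) recv 27: drop; pos4(id25) recv 57: fwd; pos5(id61) recv 25: drop; pos0(id54) recv 61: fwd
Round 2: pos3(id57) recv 88: fwd; pos5(id61) recv 57: drop; pos1(id88) recv 61: drop
Round 3: pos4(id25) recv 88: fwd
Round 4: pos5(id61) recv 88: fwd
Round 5: pos0(id54) recv 88: fwd
Round 6: pos1(id88) recv 88: ELECTED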